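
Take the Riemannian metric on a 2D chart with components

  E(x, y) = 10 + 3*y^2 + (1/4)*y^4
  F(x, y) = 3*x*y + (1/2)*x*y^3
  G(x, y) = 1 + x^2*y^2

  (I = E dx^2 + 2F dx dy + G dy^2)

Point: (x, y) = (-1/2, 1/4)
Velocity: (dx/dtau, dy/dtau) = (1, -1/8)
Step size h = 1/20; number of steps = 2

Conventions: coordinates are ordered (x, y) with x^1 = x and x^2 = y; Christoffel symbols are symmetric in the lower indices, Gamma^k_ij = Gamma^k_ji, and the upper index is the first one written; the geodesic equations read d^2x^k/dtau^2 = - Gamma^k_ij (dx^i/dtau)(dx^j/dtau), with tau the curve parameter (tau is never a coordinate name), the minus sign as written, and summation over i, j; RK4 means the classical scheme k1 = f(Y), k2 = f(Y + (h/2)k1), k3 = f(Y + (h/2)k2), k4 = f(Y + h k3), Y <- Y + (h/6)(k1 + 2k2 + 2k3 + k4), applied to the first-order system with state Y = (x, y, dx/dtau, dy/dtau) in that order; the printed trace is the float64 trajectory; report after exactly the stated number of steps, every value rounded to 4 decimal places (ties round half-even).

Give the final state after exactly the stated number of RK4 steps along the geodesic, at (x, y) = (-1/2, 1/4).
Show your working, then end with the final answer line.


f(Y) = (dx/dtau, dy/dtau, -Gamma^x_ij Y'^i Y'^j, -Gamma^y_ij Y'^i Y'^j) with the Gammas evaluated at the stage position; h = 0.050000; intermediate values shown to 6 dp
step 0: x = -0.5000, y = 0.2500, dx/dtau = 1.0000, dy/dtau = -0.1250
step 1:
  k1: at (x, y) = (-0.500000, 0.250000), (dx/dtau, dy/dtau) = (1.000000, -0.125000); Gamma_xxx = 0.000000, Gamma_xxy = 0.074265, Gamma_xyy = -0.148531, Gamma_yxx = 0.000000, Gamma_yxy = -0.003062, Gamma_yyy = 0.006125; k1 = (1.000000, -0.125000, 0.020887, -0.000861)
  k2: at (x, y) = (-0.475000, 0.246875), (dx/dtau, dy/dtau) = (1.000522, -0.125022); Gamma_xxx = 0.000000, Gamma_xxy = 0.073366, Gamma_xyy = -0.141159, Gamma_yxx = 0.000000, Gamma_yxy = -0.002839, Gamma_yyy = 0.005462; k2 = (1.000522, -0.125022, 0.020561, -0.000796)
  k3: at (x, y) = (-0.474987, 0.246874), (dx/dtau, dy/dtau) = (1.000514, -0.125020); Gamma_xxx = 0.000000, Gamma_xxy = 0.073366, Gamma_xyy = -0.141155, Gamma_yxx = 0.000000, Gamma_yxy = -0.002839, Gamma_yyy = 0.005462; k3 = (1.000514, -0.125020, 0.020560, -0.000796)
  k4: at (x, y) = (-0.449974, 0.243749), (dx/dtau, dy/dtau) = (1.001028, -0.125040); Gamma_xxx = 0.000000, Gamma_xxy = 0.072464, Gamma_xyy = -0.133772, Gamma_yxx = 0.000000, Gamma_yxy = -0.002623, Gamma_yyy = 0.004843; k4 = (1.001028, -0.125040, 0.020232, -0.000732)
  Y <- Y + (h/6)(k1 + 2k2 + 2k3 + k4): x = -0.4500, y = 0.2437, dx/dtau = 1.0010, dy/dtau = -0.1250
step 2:
  k1: at (x, y) = (-0.449974, 0.243749), (dx/dtau, dy/dtau) = (1.001028, -0.125040); Gamma_xxx = 0.000000, Gamma_xxy = 0.072464, Gamma_xyy = -0.133772, Gamma_yxx = 0.000000, Gamma_yxy = -0.002623, Gamma_yyy = 0.004843; k1 = (1.001028, -0.125040, 0.020232, -0.000732)
  k2: at (x, y) = (-0.424948, 0.240623), (dx/dtau, dy/dtau) = (1.001534, -0.125058); Gamma_xxx = 0.000000, Gamma_xxy = 0.071560, Gamma_xyy = -0.126377, Gamma_yxx = 0.000000, Gamma_yxy = -0.002416, Gamma_yyy = 0.004266; k2 = (1.001534, -0.125058, 0.019902, -0.000672)
  k3: at (x, y) = (-0.424936, 0.240623), (dx/dtau, dy/dtau) = (1.001526, -0.125057); Gamma_xxx = 0.000000, Gamma_xxy = 0.071560, Gamma_xyy = -0.126373, Gamma_yxx = 0.000000, Gamma_yxy = -0.002416, Gamma_yyy = 0.004266; k3 = (1.001526, -0.125057, 0.019902, -0.000672)
  k4: at (x, y) = (-0.399898, 0.237496), (dx/dtau, dy/dtau) = (1.002023, -0.125073); Gamma_xxx = 0.000000, Gamma_xxy = 0.070654, Gamma_xyy = -0.118967, Gamma_yxx = 0.000000, Gamma_yxy = -0.002216, Gamma_yyy = 0.003731; k4 = (1.002023, -0.125073, 0.019571, -0.000614)
  Y <- Y + (h/6)(k1 + 2k2 + 2k3 + k4): x = -0.3999, y = 0.2375, dx/dtau = 1.0020, dy/dtau = -0.1251

Answer: x = -0.3999, y = 0.2375, dx/dtau = 1.0020, dy/dtau = -0.1251


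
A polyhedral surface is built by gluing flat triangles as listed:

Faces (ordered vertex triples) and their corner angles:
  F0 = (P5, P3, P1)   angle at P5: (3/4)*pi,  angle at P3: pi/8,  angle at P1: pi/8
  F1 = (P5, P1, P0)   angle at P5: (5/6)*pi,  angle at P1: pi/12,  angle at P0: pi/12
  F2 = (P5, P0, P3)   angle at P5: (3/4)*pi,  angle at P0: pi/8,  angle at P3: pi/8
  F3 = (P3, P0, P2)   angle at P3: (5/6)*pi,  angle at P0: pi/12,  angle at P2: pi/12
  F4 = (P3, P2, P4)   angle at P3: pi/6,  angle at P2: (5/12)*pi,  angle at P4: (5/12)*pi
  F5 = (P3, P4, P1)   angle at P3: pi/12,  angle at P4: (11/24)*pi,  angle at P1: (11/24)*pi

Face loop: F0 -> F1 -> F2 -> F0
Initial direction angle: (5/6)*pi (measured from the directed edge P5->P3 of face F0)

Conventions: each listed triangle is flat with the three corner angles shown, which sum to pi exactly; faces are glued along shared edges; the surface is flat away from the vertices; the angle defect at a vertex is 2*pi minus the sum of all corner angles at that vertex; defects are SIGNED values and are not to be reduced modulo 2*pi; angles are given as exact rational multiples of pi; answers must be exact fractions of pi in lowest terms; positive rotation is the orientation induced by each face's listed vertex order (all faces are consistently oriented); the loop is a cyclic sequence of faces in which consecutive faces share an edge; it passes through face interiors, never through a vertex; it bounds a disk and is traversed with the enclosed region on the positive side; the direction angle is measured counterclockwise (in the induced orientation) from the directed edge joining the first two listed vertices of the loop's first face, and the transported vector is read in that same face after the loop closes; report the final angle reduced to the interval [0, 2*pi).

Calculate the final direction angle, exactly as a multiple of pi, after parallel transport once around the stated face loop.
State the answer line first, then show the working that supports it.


Answer: final direction angle = pi/2

enclosed vertex P5: corner angles sum to (7/3)*pi, defect = 2*pi - (7/3)*pi = -pi/3
final direction = starting direction + enclosed defect total, reduced mod 2*pi (induced orientation)
final angle = (5/6)*pi - pi/3 = pi/2 (mod 2*pi)


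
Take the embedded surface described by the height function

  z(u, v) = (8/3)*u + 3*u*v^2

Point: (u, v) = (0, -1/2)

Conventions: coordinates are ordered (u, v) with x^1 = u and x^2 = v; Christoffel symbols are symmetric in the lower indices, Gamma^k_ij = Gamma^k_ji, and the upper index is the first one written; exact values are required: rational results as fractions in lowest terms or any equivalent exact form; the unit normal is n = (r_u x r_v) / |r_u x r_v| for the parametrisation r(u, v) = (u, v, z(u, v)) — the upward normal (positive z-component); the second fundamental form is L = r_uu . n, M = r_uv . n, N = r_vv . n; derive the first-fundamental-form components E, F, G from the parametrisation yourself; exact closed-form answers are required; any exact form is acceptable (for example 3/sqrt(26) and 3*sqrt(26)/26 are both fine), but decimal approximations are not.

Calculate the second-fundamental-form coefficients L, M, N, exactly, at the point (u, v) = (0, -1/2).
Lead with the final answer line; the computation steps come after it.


Answer: L = 0, M = -36*sqrt(73)/365, N = 0

z_u = 41/12, z_v = 0, z_uu = 0, z_uv = -3, z_vv = 0
E = 1825/144, F = 0, G = 1; answer radicand W^2 = 1825/144
unnormalised second-form numerators: l = 0, m = -3, n = 0; L = l/sqrt(1825/144), and similarly M = m/sqrt(W^2), N = n/sqrt(W^2)


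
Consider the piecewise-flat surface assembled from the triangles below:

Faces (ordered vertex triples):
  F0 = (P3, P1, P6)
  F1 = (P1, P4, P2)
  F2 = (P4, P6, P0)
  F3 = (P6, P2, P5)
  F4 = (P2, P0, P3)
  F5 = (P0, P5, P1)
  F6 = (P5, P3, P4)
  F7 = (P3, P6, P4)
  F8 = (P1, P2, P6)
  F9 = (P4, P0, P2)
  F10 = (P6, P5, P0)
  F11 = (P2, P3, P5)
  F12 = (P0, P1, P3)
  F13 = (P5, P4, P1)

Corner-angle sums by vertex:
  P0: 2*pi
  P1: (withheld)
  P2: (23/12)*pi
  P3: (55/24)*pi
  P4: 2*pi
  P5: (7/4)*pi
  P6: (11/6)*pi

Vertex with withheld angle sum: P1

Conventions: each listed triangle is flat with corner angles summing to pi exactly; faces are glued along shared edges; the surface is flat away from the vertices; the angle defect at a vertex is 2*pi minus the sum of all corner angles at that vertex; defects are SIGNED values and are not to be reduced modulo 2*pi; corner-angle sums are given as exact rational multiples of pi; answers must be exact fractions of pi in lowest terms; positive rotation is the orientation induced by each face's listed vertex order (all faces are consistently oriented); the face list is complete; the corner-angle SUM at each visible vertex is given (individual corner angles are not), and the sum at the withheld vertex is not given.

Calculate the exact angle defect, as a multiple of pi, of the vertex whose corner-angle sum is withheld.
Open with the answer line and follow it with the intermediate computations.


Answer: defect(P1) = (-5/24)*pi

V = 7, E = 21, F = 14; chi = V - E + F = 0
Gauss-Bonnet: total defect = 2*pi*chi = 0; visible defects sum to (5/24)*pi


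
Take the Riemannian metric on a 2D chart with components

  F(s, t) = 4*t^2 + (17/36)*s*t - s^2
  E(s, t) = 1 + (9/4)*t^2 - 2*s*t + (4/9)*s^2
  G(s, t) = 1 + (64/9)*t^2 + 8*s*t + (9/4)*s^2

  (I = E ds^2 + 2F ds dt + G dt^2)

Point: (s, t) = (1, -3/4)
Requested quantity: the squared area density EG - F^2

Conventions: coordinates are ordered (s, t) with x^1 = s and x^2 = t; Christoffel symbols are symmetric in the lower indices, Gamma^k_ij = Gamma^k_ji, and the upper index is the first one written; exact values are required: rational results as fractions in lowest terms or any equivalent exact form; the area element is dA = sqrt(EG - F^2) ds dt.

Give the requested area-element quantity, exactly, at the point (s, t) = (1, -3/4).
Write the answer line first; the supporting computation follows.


Answer: EG - F^2 = 2569/576

E = 2425/576, F = 43/48, G = 5/4; EG - F^2 = 2569/576


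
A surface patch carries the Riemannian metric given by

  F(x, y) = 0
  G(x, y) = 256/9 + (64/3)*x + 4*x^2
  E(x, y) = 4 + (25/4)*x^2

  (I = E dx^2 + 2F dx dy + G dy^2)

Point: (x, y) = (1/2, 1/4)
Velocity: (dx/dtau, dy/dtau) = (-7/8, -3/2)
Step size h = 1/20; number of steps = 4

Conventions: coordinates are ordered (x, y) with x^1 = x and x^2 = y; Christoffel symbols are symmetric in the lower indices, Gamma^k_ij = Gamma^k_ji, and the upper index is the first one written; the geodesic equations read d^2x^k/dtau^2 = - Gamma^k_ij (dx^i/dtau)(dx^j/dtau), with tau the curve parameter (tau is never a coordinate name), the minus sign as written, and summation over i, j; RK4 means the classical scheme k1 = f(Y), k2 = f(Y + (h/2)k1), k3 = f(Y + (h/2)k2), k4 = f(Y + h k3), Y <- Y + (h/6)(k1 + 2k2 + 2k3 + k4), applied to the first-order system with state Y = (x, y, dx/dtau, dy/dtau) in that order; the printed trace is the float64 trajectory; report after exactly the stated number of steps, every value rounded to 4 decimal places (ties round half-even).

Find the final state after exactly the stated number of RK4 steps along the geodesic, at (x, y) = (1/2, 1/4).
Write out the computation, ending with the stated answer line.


f(Y) = (dx/dtau, dy/dtau, -Gamma^x_ij Y'^i Y'^j, -Gamma^y_ij Y'^i Y'^j) with the Gammas evaluated at the stage position; h = 0.050000; intermediate values shown to 6 dp
step 0: x = 0.5000, y = 0.2500, dx/dtau = -0.8750, dy/dtau = -1.5000
step 1:
  k1: at (x, y) = (0.500000, 0.250000), (dx/dtau, dy/dtau) = (-0.875000, -1.500000); Gamma_xxx = 0.561798, Gamma_xxy = 0.000000, Gamma_xyy = -2.277154, Gamma_yxx = 0.000000, Gamma_yxy = 0.315789, Gamma_yyy = 0.000000; k1 = (-0.875000, -1.500000, 4.693469, -0.828947)
  k2: at (x, y) = (0.478125, 0.212500), (dx/dtau, dy/dtau) = (-0.757663, -1.520724); Gamma_xxx = 0.550453, Gamma_xxy = 0.000000, Gamma_xyy = -2.317129, Gamma_yxx = 0.000000, Gamma_yxy = 0.317986, Gamma_yyy = 0.000000; k2 = (-0.757663, -1.520724, 5.042605, -0.732765)
  k3: at (x, y) = (0.481058, 0.211982), (dx/dtau, dy/dtau) = (-0.748935, -1.518319); Gamma_xxx = 0.552041, Gamma_xxy = 0.000000, Gamma_xyy = -2.311802, Gamma_yxx = 0.000000, Gamma_yxy = 0.317690, Gamma_yyy = 0.000000; k3 = (-0.748935, -1.518319, 5.019739, -0.722504)
  k4: at (x, y) = (0.462553, 0.174084), (dx/dtau, dy/dtau) = (-0.624013, -1.536125); Gamma_xxx = 0.541660, Gamma_xxy = 0.000000, Gamma_xyy = -2.345205, Gamma_yxx = 0.000000, Gamma_yxy = 0.319568, Gamma_yyy = 0.000000; k4 = (-0.624013, -1.536125, 5.323017, -0.612652)
  Y <- Y + (h/6)(k1 + 2k2 + 2k3 + k4): x = 0.4624, y = 0.1740, dx/dtau = -0.6238, dy/dtau = -1.5363
step 2:
  k1: at (x, y) = (0.462398, 0.174048), (dx/dtau, dy/dtau) = (-0.623824, -1.536268); Gamma_xxx = 0.541569, Gamma_xxy = 0.000000, Gamma_xyy = -2.345483, Gamma_yxx = 0.000000, Gamma_yxy = 0.319584, Gamma_yyy = 0.000000; k1 = (-0.623824, -1.536268, 5.324863, -0.612554)
  k2: at (x, y) = (0.446803, 0.135642), (dx/dtau, dy/dtau) = (-0.490702, -1.551582); Gamma_xxx = 0.532141, Gamma_xxy = 0.000000, Gamma_xyy = -2.373205, Gamma_yxx = 0.000000, Gamma_yxy = 0.321185, Gamma_yyy = 0.000000; k2 = (-0.490702, -1.551582, 5.585134, -0.489078)
  k3: at (x, y) = (0.450131, 0.135259), (dx/dtau, dy/dtau) = (-0.484195, -1.548495); Gamma_xxx = 0.534205, Gamma_xxy = 0.000000, Gamma_xyy = -2.367326, Gamma_yxx = 0.000000, Gamma_yxy = 0.320842, Gamma_yyy = 0.000000; k3 = (-0.484195, -1.548495, 5.551217, -0.481118)
  k4: at (x, y) = (0.438188, 0.096624), (dx/dtau, dy/dtau) = (-0.346263, -1.560324); Gamma_xxx = 0.526663, Gamma_xxy = 0.000000, Gamma_xyy = -2.388324, Gamma_yxx = 0.000000, Gamma_yxy = 0.322076, Gamma_yyy = 0.000000; k4 = (-0.346263, -1.560324, 5.751492, -0.348024)
  Y <- Y + (h/6)(k1 + 2k2 + 2k3 + k4): x = 0.4381, y = 0.0966, dx/dtau = -0.3459, dy/dtau = -1.5604
step 3:
  k1: at (x, y) = (0.438066, 0.096575), (dx/dtau, dy/dtau) = (-0.345915, -1.560443); Gamma_xxx = 0.526584, Gamma_xxy = 0.000000, Gamma_xyy = -2.388538, Gamma_yxx = 0.000000, Gamma_yxy = 0.322089, Gamma_yyy = 0.000000; k1 = (-0.345915, -1.560443, 5.753035, -0.347714)
  k2: at (x, y) = (0.429418, 0.057564), (dx/dtau, dy/dtau) = (-0.202089, -1.569135); Gamma_xxx = 0.520886, Gamma_xxy = 0.000000, Gamma_xyy = -2.403560, Gamma_yxx = 0.000000, Gamma_yxy = 0.322989, Gamma_yyy = 0.000000; k2 = (-0.202089, -1.569135, 5.896738, -0.204842)
  k3: at (x, y) = (0.433014, 0.057347), (dx/dtau, dy/dtau) = (-0.198496, -1.565564); Gamma_xxx = 0.523279, Gamma_xxy = 0.000000, Gamma_xyy = -2.397333, Gamma_yxx = 0.000000, Gamma_yxy = 0.322614, Gamma_yyy = 0.000000; k3 = (-0.198496, -1.565564, 5.855221, -0.200510)
  k4: at (x, y) = (0.428141, 0.018297), (dx/dtau, dy/dtau) = (-0.053154, -1.570468); Gamma_xxx = 0.520027, Gamma_xxy = 0.000000, Gamma_xyy = -2.405764, Gamma_yxx = 0.000000, Gamma_yxy = 0.323122, Gamma_yyy = 0.000000; k4 = (-0.053154, -1.570468, 5.932034, -0.053946)
  Y <- Y + (h/6)(k1 + 2k2 + 2k3 + k4): x = 0.4281, y = 0.0182, dx/dtau = -0.0527, dy/dtau = -1.5705
step 4:
  k1: at (x, y) = (0.428064, 0.018239), (dx/dtau, dy/dtau) = (-0.052673, -1.570546); Gamma_xxx = 0.519975, Gamma_xxy = 0.000000, Gamma_xyy = -2.405897, Gamma_yxx = 0.000000, Gamma_yxy = 0.323130, Gamma_yyy = 0.000000; k1 = (-0.052673, -1.570546, 5.932975, -0.053462)
  k2: at (x, y) = (0.426747, -0.021024), (dx/dtau, dy/dtau) = (0.095651, -1.571882); Gamma_xxx = 0.519086, Gamma_xxy = 0.000000, Gamma_xyy = -2.408166, Gamma_yxx = 0.000000, Gamma_yxy = 0.323267, Gamma_yyy = 0.000000; k2 = (0.095651, -1.571882, 5.945380, 0.097208)
  k3: at (x, y) = (0.430455, -0.021058), (dx/dtau, dy/dtau) = (0.095961, -1.568115); Gamma_xxx = 0.521579, Gamma_xxy = 0.000000, Gamma_xyy = -2.401767, Gamma_yxx = 0.000000, Gamma_yxy = 0.322880, Gamma_yyy = 0.000000; k3 = (0.095961, -1.568115, 5.901107, 0.097173)
  k4: at (x, y) = (0.432862, -0.060166), (dx/dtau, dy/dtau) = (0.242382, -1.565687); Gamma_xxx = 0.523179, Gamma_xxy = 0.000000, Gamma_xyy = -2.397597, Gamma_yxx = 0.000000, Gamma_yxy = 0.322630, Gamma_yyy = 0.000000; k4 = (0.242382, -1.565687, 5.846674, 0.244872)
  Y <- Y + (h/6)(k1 + 2k2 + 2k3 + k4): x = 0.4328, y = -0.0602, dx/dtau = 0.2429, dy/dtau = -1.5657

Answer: x = 0.4328, y = -0.0602, dx/dtau = 0.2429, dy/dtau = -1.5657


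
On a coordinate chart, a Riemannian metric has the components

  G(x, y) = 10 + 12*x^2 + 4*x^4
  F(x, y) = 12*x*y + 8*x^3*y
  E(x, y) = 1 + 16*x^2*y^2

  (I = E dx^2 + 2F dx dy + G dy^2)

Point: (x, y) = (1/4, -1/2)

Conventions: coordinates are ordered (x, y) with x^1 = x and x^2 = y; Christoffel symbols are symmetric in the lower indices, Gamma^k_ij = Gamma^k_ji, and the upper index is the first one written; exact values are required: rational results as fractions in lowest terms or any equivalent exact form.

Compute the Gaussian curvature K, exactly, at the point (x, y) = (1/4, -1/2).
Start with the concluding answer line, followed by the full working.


Answer: K = -4096/497025

E = 5/4, F = -25/16, G = 689/64, EG - F^2 = 705/64 at the point
E_x = 2, E_y = -1, F_x = -27/4, F_y = 25/8, G_x = 25/4, G_y = 0
E_yy = 2, F_xy = 27/2, G_xx = 27
Apply the Brioschi formula K = (det M1 - det M2)/(EG - F^2)^2 over the derivative matrices of E, F, G.
M1 = [[-E_yy/2 + F_xy - G_xx/2, E_x/2, F_x - E_y/2], [F_y - G_x/2, E, F], [G_y/2, F, G]] = [[-1, 1, -25/4], [0, 5/4, -25/16], [0, -25/16, 689/64]]; det M1 = -705/64
M2 = [[0, E_y/2, G_x/2], [E_y/2, E, F], [G_x/2, F, G]] = [[0, -1/2, 25/8], [-1/2, 5/4, -25/16], [25/8, -25/16, 689/64]]; det M2 = -641/64
det M1 - det M2 = -1; K = -1 / (705/64)^2 = -4096/497025


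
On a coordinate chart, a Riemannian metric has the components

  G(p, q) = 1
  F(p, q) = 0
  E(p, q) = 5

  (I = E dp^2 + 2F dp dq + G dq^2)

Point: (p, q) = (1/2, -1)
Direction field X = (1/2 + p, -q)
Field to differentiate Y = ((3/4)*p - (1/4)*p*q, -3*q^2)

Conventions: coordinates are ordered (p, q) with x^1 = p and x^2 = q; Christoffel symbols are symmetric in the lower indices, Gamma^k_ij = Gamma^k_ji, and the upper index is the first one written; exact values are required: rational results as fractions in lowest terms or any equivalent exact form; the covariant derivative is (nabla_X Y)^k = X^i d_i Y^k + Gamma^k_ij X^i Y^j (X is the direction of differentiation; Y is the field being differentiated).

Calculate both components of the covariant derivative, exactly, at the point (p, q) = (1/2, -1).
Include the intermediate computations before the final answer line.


E = 5, F = 0, G = 1 at the point
E_p = 0, E_q = 0, F_p = 0, F_q = 0, G_p = 0, G_q = 0
EG - F^2 = 5;  g^inv = (1/5) * [[1, 0], [0, 5]]
first-kind symbols [ij,l] = (1/2)(d_i g_jl + d_j g_il - d_l g_ij): [pp,p] = E_p/2 = 0, [pp,q] = F_p - E_q/2 = 0, [pq,p] = E_q/2 = 0, [pq,q] = G_p/2 = 0, [qq,p] = F_q - G_p/2 = 0, [qq,q] = G_q/2 = 0
Gamma^p_ij = (G*[ij,p] - F*[ij,q])/(EG - F^2), Gamma^q_ij = (E*[ij,q] - F*[ij,p])/(EG - F^2)
Gamma_ppp = 0, Gamma_ppq = 0, Gamma_pqq = 0, Gamma_qpp = 0, Gamma_qpq = 0, Gamma_qqq = 0
X = (1, 1), Y = (1/2, -3) at the point

Answer: (nabla_X Y)^p = 7/8, (nabla_X Y)^q = 6


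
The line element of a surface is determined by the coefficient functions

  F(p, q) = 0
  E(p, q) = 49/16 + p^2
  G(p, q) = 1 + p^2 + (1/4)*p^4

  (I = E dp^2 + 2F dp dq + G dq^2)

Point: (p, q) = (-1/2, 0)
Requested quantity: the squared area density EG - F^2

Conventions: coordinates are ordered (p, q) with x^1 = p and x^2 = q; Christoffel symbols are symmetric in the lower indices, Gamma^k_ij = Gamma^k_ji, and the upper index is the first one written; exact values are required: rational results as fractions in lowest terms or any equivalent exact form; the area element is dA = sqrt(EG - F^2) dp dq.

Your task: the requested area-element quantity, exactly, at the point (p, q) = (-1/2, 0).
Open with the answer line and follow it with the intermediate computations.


Answer: EG - F^2 = 4293/1024

E = 53/16, F = 0, G = 81/64; EG - F^2 = 4293/1024


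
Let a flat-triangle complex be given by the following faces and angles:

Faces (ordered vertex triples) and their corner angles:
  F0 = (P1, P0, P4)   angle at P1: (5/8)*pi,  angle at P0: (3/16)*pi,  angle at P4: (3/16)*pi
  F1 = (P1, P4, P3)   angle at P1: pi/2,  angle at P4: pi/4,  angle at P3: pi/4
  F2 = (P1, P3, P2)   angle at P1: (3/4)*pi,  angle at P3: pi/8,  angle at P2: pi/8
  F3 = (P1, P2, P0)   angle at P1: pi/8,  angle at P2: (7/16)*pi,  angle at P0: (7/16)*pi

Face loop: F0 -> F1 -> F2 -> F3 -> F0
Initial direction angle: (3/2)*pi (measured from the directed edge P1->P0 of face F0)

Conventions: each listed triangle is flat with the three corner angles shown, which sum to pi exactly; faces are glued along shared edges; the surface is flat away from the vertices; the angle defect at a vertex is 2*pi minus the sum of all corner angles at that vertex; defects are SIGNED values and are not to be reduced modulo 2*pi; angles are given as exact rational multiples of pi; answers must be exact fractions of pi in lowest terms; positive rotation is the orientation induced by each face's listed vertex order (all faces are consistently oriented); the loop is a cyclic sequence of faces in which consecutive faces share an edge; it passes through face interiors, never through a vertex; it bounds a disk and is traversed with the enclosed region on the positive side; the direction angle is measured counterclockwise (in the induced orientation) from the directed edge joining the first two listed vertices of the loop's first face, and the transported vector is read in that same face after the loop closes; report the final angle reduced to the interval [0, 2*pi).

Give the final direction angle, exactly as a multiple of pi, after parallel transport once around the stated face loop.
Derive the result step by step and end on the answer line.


enclosed vertex P1: corner angles sum to 2*pi, defect = 2*pi - 2*pi = 0
transport around the loop rotates by the sum of enclosed defects; add to the initial angle mod 2*pi
final angle = (3/2)*pi + 0 = (3/2)*pi (mod 2*pi)

Answer: final direction angle = (3/2)*pi


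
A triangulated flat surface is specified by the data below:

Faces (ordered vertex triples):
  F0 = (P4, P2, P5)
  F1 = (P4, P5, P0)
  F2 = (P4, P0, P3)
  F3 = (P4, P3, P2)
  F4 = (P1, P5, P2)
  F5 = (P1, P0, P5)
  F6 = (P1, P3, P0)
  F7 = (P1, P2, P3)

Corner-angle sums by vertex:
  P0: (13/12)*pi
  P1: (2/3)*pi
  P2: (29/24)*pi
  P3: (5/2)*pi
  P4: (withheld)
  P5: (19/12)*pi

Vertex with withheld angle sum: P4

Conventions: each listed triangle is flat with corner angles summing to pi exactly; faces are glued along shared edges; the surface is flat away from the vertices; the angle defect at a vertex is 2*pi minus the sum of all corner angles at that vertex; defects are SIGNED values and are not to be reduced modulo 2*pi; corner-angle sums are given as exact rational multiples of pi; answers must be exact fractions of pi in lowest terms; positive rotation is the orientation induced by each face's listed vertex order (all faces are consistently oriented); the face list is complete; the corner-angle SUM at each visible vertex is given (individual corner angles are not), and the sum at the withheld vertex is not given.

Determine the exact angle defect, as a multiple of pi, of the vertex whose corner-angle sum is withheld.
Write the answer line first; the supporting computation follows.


Answer: defect(P4) = (25/24)*pi

V = 6, E = 12, F = 8; chi = V - E + F = 2
Gauss-Bonnet: total defect = 2*pi*chi = 4*pi; visible defects sum to (71/24)*pi


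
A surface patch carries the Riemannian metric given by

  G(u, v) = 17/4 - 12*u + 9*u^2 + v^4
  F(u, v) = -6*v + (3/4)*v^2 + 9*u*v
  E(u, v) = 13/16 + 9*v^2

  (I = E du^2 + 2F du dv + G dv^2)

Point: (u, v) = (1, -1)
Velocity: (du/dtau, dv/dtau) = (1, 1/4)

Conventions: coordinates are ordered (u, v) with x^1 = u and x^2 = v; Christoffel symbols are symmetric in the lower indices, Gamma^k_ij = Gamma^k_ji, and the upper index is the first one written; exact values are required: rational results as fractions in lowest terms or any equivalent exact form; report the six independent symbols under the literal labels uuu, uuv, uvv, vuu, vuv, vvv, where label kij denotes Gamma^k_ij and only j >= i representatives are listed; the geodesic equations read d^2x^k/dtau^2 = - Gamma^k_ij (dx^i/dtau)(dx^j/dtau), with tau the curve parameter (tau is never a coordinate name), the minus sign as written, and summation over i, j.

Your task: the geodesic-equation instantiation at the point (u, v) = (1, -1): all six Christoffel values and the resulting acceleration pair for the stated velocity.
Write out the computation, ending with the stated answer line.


E = 157/16, F = -9/4, G = 9/4 at the point
E_u = 0, E_v = -18, F_u = -9, F_v = 3/2, G_u = 6, G_v = -4
EG - F^2 = 1089/64;  g^inv = (64/1089) * [[9/4, 9/4], [9/4, 157/16]]
first-kind symbols [ij,l] = (1/2)(d_i g_jl + d_j g_il - d_l g_ij): [uu,u] = E_u/2 = 0, [uu,v] = F_u - E_v/2 = 0, [uv,u] = E_v/2 = -9, [uv,v] = G_u/2 = 3, [vv,u] = F_v - G_u/2 = -3/2, [vv,v] = G_v/2 = -2
Gamma^u_ij = (G*[ij,u] - F*[ij,v])/(EG - F^2), Gamma^v_ij = (E*[ij,v] - F*[ij,u])/(EG - F^2)
Gamma_uuu = 0, Gamma_uuv = -96/121, Gamma_uvv = -56/121, Gamma_vuu = 0, Gamma_vuv = 196/363, Gamma_vvv = -1472/1089
d^2u/dtau^2 = -(Gamma_uuu*(1)^2 + 2*Gamma_uuv*(1)*(1/4) + Gamma_uvv*(1/4)^2) = 103/242
d^2v/dtau^2 = -(Gamma_vuu*(1)^2 + 2*Gamma_vuv*(1)*(1/4) + Gamma_vvv*(1/4)^2) = -202/1089

Answer: Gamma_uuu = 0, Gamma_uuv = -96/121, Gamma_uvv = -56/121, Gamma_vuu = 0, Gamma_vuv = 196/363, Gamma_vvv = -1472/1089; accelerations (d^2u/dtau^2, d^2v/dtau^2) = (103/242, -202/1089)


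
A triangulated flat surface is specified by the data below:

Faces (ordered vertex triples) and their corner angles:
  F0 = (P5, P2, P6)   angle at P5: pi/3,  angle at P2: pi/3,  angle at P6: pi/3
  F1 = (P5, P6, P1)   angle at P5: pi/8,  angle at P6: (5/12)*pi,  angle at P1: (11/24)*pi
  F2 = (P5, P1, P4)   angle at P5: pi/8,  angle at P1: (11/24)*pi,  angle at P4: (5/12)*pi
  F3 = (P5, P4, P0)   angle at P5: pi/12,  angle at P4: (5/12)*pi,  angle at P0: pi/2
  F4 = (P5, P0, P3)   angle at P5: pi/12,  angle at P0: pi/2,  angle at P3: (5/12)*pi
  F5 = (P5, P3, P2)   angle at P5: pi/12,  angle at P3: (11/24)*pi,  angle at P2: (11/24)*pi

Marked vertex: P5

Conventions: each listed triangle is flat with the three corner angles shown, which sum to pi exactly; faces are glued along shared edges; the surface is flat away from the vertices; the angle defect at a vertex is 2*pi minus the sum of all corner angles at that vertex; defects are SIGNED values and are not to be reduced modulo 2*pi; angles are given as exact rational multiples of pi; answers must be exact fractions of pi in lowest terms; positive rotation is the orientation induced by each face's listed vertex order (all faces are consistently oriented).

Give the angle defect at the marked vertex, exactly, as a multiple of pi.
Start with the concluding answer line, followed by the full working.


Answer: defect(P5) = (7/6)*pi

Sum of corner angles at P5: (5/6)*pi
defect = 2*pi - (5/6)*pi


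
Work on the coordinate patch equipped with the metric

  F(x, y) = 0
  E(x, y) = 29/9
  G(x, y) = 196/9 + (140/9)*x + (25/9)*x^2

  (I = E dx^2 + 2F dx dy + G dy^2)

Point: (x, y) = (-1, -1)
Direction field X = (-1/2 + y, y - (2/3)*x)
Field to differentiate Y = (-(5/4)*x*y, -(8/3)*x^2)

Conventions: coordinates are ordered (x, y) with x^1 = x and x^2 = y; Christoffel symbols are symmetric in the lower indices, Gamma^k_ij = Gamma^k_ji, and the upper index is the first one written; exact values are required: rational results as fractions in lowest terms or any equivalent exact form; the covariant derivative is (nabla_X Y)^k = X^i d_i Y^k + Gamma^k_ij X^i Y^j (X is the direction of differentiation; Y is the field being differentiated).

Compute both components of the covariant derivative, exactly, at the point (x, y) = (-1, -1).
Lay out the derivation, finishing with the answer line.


E = 29/9, F = 0, G = 9 at the point
E_x = 0, E_y = 0, F_x = 0, F_y = 0, G_x = 10, G_y = 0
EG - F^2 = 29;  g^inv = (1/29) * [[9, 0], [0, 29/9]]
first-kind symbols [ij,l] = (1/2)(d_i g_jl + d_j g_il - d_l g_ij): [xx,x] = E_x/2 = 0, [xx,y] = F_x - E_y/2 = 0, [xy,x] = E_y/2 = 0, [xy,y] = G_x/2 = 5, [yy,x] = F_y - G_x/2 = -5, [yy,y] = G_y/2 = 0
Gamma^x_ij = (G*[ij,x] - F*[ij,y])/(EG - F^2), Gamma^y_ij = (E*[ij,y] - F*[ij,x])/(EG - F^2)
Gamma_xxx = 0, Gamma_xxy = 0, Gamma_xyy = -45/29, Gamma_yxx = 0, Gamma_yxy = 5/9, Gamma_yyy = 0
X = (-3/2, -1/3), Y = (-5/4, -8/3) at the point

Answer: (nabla_X Y)^x = -2555/696, (nabla_X Y)^y = -599/108


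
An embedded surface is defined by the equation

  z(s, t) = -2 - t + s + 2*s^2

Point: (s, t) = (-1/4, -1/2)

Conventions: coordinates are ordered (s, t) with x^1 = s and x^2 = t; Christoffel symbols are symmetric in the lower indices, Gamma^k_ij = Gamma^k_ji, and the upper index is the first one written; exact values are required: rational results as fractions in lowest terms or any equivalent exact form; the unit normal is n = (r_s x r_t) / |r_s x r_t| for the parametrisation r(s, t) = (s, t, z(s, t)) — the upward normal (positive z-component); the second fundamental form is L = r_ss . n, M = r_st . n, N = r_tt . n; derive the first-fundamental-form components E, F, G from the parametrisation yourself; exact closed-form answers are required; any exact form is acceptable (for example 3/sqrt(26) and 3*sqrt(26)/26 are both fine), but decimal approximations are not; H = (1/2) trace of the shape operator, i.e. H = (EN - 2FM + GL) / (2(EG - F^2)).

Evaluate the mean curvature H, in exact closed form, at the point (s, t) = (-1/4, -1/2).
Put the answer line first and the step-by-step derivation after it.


Answer: H = sqrt(2)

z_s = 0, z_t = -1, z_ss = 4, z_st = 0, z_tt = 0
E = 1, F = 0, G = 2; answer radicand W^2 = 2
unnormalised second-form numerators: l = 4, m = 0, n = 0; L = l/sqrt(2), and similarly M = m/sqrt(W^2), N = n/sqrt(W^2)
H = (E*n - 2*F*m + G*l) / (2*(EG - F^2)*sqrt(W^2)); E*n - 2*F*m + G*l = 8, EG - F^2 = 2, so H = (2)/sqrt(2)


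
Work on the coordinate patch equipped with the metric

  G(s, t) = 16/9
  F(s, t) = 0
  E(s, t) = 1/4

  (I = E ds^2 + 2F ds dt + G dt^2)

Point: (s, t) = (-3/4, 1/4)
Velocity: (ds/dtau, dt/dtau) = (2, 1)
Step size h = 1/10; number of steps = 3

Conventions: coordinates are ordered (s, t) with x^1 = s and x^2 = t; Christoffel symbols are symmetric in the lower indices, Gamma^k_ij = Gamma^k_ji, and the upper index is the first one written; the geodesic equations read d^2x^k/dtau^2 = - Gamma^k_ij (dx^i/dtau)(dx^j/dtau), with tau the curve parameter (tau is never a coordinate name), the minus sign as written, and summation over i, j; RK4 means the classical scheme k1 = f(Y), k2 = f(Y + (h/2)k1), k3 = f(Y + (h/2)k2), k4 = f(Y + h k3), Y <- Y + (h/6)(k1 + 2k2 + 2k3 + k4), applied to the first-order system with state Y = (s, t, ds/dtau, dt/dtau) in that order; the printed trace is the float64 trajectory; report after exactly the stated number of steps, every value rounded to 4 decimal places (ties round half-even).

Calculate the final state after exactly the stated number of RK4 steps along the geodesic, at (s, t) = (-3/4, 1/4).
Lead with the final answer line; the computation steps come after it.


Answer: s = -0.1500, t = 0.5500, ds/dtau = 2.0000, dt/dtau = 1.0000

f(Y) = (ds/dtau, dt/dtau, -Gamma^s_ij Y'^i Y'^j, -Gamma^t_ij Y'^i Y'^j) with the Gammas evaluated at the stage position; h = 0.100000; intermediate values shown to 6 dp
step 0: s = -0.7500, t = 0.2500, ds/dtau = 2.0000, dt/dtau = 1.0000
step 1:
  k1: at (s, t) = (-0.750000, 0.250000), (ds/dtau, dt/dtau) = (2.000000, 1.000000); Gamma_sss = 0.000000, Gamma_sst = 0.000000, Gamma_stt = 0.000000, Gamma_tss = 0.000000, Gamma_tst = 0.000000, Gamma_ttt = 0.000000; k1 = (2.000000, 1.000000, 0.000000, 0.000000)
  k2: at (s, t) = (-0.650000, 0.300000), (ds/dtau, dt/dtau) = (2.000000, 1.000000); Gamma_sss = 0.000000, Gamma_sst = 0.000000, Gamma_stt = 0.000000, Gamma_tss = 0.000000, Gamma_tst = 0.000000, Gamma_ttt = 0.000000; k2 = (2.000000, 1.000000, 0.000000, 0.000000)
  k3: at (s, t) = (-0.650000, 0.300000), (ds/dtau, dt/dtau) = (2.000000, 1.000000); Gamma_sss = 0.000000, Gamma_sst = 0.000000, Gamma_stt = 0.000000, Gamma_tss = 0.000000, Gamma_tst = 0.000000, Gamma_ttt = 0.000000; k3 = (2.000000, 1.000000, 0.000000, 0.000000)
  k4: at (s, t) = (-0.550000, 0.350000), (ds/dtau, dt/dtau) = (2.000000, 1.000000); Gamma_sss = 0.000000, Gamma_sst = 0.000000, Gamma_stt = 0.000000, Gamma_tss = 0.000000, Gamma_tst = 0.000000, Gamma_ttt = 0.000000; k4 = (2.000000, 1.000000, 0.000000, 0.000000)
  Y <- Y + (h/6)(k1 + 2k2 + 2k3 + k4): s = -0.5500, t = 0.3500, ds/dtau = 2.0000, dt/dtau = 1.0000
step 2:
  k1: at (s, t) = (-0.550000, 0.350000), (ds/dtau, dt/dtau) = (2.000000, 1.000000); Gamma_sss = 0.000000, Gamma_sst = 0.000000, Gamma_stt = 0.000000, Gamma_tss = 0.000000, Gamma_tst = 0.000000, Gamma_ttt = 0.000000; k1 = (2.000000, 1.000000, 0.000000, 0.000000)
  k2: at (s, t) = (-0.450000, 0.400000), (ds/dtau, dt/dtau) = (2.000000, 1.000000); Gamma_sss = 0.000000, Gamma_sst = 0.000000, Gamma_stt = 0.000000, Gamma_tss = 0.000000, Gamma_tst = 0.000000, Gamma_ttt = 0.000000; k2 = (2.000000, 1.000000, 0.000000, 0.000000)
  k3: at (s, t) = (-0.450000, 0.400000), (ds/dtau, dt/dtau) = (2.000000, 1.000000); Gamma_sss = 0.000000, Gamma_sst = 0.000000, Gamma_stt = 0.000000, Gamma_tss = 0.000000, Gamma_tst = 0.000000, Gamma_ttt = 0.000000; k3 = (2.000000, 1.000000, 0.000000, 0.000000)
  k4: at (s, t) = (-0.350000, 0.450000), (ds/dtau, dt/dtau) = (2.000000, 1.000000); Gamma_sss = 0.000000, Gamma_sst = 0.000000, Gamma_stt = 0.000000, Gamma_tss = 0.000000, Gamma_tst = 0.000000, Gamma_ttt = 0.000000; k4 = (2.000000, 1.000000, 0.000000, 0.000000)
  Y <- Y + (h/6)(k1 + 2k2 + 2k3 + k4): s = -0.3500, t = 0.4500, ds/dtau = 2.0000, dt/dtau = 1.0000
step 3:
  k1: at (s, t) = (-0.350000, 0.450000), (ds/dtau, dt/dtau) = (2.000000, 1.000000); Gamma_sss = 0.000000, Gamma_sst = 0.000000, Gamma_stt = 0.000000, Gamma_tss = 0.000000, Gamma_tst = 0.000000, Gamma_ttt = 0.000000; k1 = (2.000000, 1.000000, 0.000000, 0.000000)
  k2: at (s, t) = (-0.250000, 0.500000), (ds/dtau, dt/dtau) = (2.000000, 1.000000); Gamma_sss = 0.000000, Gamma_sst = 0.000000, Gamma_stt = 0.000000, Gamma_tss = 0.000000, Gamma_tst = 0.000000, Gamma_ttt = 0.000000; k2 = (2.000000, 1.000000, 0.000000, 0.000000)
  k3: at (s, t) = (-0.250000, 0.500000), (ds/dtau, dt/dtau) = (2.000000, 1.000000); Gamma_sss = 0.000000, Gamma_sst = 0.000000, Gamma_stt = 0.000000, Gamma_tss = 0.000000, Gamma_tst = 0.000000, Gamma_ttt = 0.000000; k3 = (2.000000, 1.000000, 0.000000, 0.000000)
  k4: at (s, t) = (-0.150000, 0.550000), (ds/dtau, dt/dtau) = (2.000000, 1.000000); Gamma_sss = 0.000000, Gamma_sst = 0.000000, Gamma_stt = 0.000000, Gamma_tss = 0.000000, Gamma_tst = 0.000000, Gamma_ttt = 0.000000; k4 = (2.000000, 1.000000, 0.000000, 0.000000)
  Y <- Y + (h/6)(k1 + 2k2 + 2k3 + k4): s = -0.1500, t = 0.5500, ds/dtau = 2.0000, dt/dtau = 1.0000


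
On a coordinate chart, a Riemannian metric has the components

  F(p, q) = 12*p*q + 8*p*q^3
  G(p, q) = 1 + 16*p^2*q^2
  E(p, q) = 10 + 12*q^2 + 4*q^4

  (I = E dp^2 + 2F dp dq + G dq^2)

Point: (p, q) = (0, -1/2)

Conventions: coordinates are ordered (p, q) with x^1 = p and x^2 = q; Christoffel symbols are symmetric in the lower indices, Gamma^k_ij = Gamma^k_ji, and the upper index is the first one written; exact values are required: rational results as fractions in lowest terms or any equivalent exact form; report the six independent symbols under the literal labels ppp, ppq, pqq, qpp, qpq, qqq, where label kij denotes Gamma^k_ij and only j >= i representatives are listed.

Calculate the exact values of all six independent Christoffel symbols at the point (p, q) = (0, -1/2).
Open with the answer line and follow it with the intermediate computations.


Answer: Gamma_ppp = 0, Gamma_ppq = -28/53, Gamma_pqq = 0, Gamma_qpp = 0, Gamma_qpq = 0, Gamma_qqq = 0

E = 53/4, F = 0, G = 1 at the point
E_p = 0, E_q = -14, F_p = -7, F_q = 0, G_p = 0, G_q = 0
EG - F^2 = 53/4;  g^inv = (4/53) * [[1, 0], [0, 53/4]]
first-kind symbols [ij,l] = (1/2)(d_i g_jl + d_j g_il - d_l g_ij): [pp,p] = E_p/2 = 0, [pp,q] = F_p - E_q/2 = 0, [pq,p] = E_q/2 = -7, [pq,q] = G_p/2 = 0, [qq,p] = F_q - G_p/2 = 0, [qq,q] = G_q/2 = 0
Gamma^p_ij = (G*[ij,p] - F*[ij,q])/(EG - F^2), Gamma^q_ij = (E*[ij,q] - F*[ij,p])/(EG - F^2)


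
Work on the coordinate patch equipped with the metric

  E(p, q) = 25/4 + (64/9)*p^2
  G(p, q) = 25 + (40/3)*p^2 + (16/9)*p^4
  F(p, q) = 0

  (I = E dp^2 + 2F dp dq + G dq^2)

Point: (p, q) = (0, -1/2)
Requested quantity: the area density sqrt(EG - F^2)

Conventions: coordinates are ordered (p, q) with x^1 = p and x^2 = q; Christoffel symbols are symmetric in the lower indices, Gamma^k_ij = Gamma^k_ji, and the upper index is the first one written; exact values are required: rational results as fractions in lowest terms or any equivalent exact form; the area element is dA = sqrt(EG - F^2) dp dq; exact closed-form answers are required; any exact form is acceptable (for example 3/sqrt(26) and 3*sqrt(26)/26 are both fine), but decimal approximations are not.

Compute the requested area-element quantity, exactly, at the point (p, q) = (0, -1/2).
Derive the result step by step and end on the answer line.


E = 25/4, F = 0, G = 25; EG - F^2 = 625/4

Answer: sqrt(EG - F^2) = 25/2


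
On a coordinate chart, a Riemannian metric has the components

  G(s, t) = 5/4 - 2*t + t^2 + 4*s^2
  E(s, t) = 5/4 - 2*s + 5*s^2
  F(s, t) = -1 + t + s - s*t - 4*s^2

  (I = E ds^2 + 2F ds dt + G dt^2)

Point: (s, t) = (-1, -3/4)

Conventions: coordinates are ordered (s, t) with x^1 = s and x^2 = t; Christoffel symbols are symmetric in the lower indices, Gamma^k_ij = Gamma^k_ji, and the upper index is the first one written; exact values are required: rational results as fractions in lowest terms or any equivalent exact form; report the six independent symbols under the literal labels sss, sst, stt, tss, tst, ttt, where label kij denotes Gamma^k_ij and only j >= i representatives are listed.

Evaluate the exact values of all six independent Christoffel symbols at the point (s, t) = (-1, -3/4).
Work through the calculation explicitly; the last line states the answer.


E = 33/4, F = -15/2, G = 117/16 at the point
E_s = -12, E_t = 0, F_s = 39/4, F_t = 2, G_s = -8, G_t = -7/2
EG - F^2 = 261/64;  g^inv = (64/261) * [[117/16, 15/2], [15/2, 33/4]]
first-kind symbols [ij,l] = (1/2)(d_i g_jl + d_j g_il - d_l g_ij): [ss,s] = E_s/2 = -6, [ss,t] = F_s - E_t/2 = 39/4, [st,s] = E_t/2 = 0, [st,t] = G_s/2 = -4, [tt,s] = F_t - G_s/2 = 6, [tt,t] = G_t/2 = -7/4
Gamma^s_ij = (G*[ij,s] - F*[ij,t])/(EG - F^2), Gamma^t_ij = (E*[ij,t] - F*[ij,s])/(EG - F^2)

Answer: Gamma_sss = 208/29, Gamma_sst = -640/87, Gamma_stt = 656/87, Gamma_tss = 252/29, Gamma_tst = -704/87, Gamma_ttt = 652/87


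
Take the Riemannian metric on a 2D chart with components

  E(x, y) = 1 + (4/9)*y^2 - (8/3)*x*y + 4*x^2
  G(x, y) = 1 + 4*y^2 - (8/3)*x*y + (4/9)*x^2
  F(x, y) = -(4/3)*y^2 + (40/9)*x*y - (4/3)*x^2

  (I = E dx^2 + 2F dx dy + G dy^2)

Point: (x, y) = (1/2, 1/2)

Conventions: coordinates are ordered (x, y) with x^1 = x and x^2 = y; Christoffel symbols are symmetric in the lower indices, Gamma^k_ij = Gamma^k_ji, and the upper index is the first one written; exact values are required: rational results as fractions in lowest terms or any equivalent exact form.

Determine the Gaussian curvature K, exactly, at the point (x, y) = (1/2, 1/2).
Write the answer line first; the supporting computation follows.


Answer: K = 288/289

E = 13/9, F = 4/9, G = 13/9, EG - F^2 = 17/9 at the point
E_x = 8/3, E_y = -8/9, F_x = 8/9, F_y = 8/9, G_x = -8/9, G_y = 8/3
E_yy = 8/9, F_xy = 40/9, G_xx = 8/9
K follows from Brioschi's formula, (det M1 - det M2)/(EG - F^2)^2.
M1 = [[-E_yy/2 + F_xy - G_xx/2, E_x/2, F_x - E_y/2], [F_y - G_x/2, E, F], [G_y/2, F, G]] = [[32/9, 4/3, 4/3], [4/3, 13/9, 4/9], [4/3, 4/9, 13/9]]; det M1 = 256/81
M2 = [[0, E_y/2, G_x/2], [E_y/2, E, F], [G_x/2, F, G]] = [[0, -4/9, -4/9], [-4/9, 13/9, 4/9], [-4/9, 4/9, 13/9]]; det M2 = -32/81
det M1 - det M2 = 32/9; K = 32/9 / (17/9)^2 = 288/289


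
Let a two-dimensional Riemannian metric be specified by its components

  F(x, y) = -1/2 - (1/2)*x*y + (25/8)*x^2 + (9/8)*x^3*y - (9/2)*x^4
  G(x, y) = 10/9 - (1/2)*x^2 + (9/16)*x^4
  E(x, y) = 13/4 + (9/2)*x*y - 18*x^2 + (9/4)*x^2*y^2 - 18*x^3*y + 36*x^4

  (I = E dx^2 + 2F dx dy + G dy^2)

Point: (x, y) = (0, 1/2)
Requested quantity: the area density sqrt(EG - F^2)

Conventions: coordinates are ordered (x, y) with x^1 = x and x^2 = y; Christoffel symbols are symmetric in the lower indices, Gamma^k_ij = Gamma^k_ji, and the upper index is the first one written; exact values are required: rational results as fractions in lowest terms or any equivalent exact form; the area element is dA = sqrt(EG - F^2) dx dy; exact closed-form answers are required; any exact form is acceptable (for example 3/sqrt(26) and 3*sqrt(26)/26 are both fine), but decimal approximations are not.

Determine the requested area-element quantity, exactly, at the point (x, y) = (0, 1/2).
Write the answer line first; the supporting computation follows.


Answer: sqrt(EG - F^2) = 11/6

E = 13/4, F = -1/2, G = 10/9; EG - F^2 = 121/36
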